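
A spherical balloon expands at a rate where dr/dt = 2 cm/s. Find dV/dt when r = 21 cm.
3528π cm³/s

V = (4/3)πr³
dV/dt = dV/dr · dr/dt = 4πr² · 2
At r = 21: dV/dt = 3528π cm³/s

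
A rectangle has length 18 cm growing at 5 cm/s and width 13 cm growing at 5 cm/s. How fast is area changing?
155 cm²/s

A = lw
dA/dt = w·dl/dt + l·dw/dt = 13·5 + 18·5 = 155 cm²/s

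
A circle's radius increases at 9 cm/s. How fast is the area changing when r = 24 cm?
432π cm²/s

A = πr²
dA/dt = 2πr · dr/dt = 2π(24)(9) = 432π cm²/s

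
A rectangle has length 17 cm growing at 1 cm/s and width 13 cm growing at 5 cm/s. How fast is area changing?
98 cm²/s

A = lw
dA/dt = w·dl/dt + l·dw/dt = 13·1 + 17·5 = 98 cm²/s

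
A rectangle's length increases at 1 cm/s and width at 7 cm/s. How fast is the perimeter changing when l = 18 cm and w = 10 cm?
16 cm/s

P = 2(l + w)
dP/dt = 2(dl/dt + dw/dt) = 2(1 + 7) = 16 cm/s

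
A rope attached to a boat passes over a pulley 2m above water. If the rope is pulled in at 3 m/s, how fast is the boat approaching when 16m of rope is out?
8√7/7 ≈ 3.024 m/s

rope² = x² + 2²
x = √(16² - 2²) = 6√7
dx/dt = (rope/x) · d(rope)/dt = (16/(6√7)) · (-3) = -8√7/7 m/s
The boat approaches at 8√7/7 ≈ 3.024 m/s.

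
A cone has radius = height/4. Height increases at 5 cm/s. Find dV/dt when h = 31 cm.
4805π/16 cm³/s

V = (1/3)π(h/4)²h = πh³/48
dV/dt = πh²/16 · 5
At h = 31: dV/dt = 4805π/16 cm³/s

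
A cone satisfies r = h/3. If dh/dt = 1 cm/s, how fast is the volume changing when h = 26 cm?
676π/9 cm³/s

V = (1/3)π(h/3)²h = πh³/27
dV/dt = πh²/9 · 1
At h = 26: dV/dt = 676π/9 cm³/s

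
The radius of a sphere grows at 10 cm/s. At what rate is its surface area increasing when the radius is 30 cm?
2400π cm²/s

S = 4πr²
dS/dt = dS/dr · dr/dt = 8πr · 10
At r = 30: dS/dt = 2400π cm²/s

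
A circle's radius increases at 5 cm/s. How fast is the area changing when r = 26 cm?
260π cm²/s

A = πr²
dA/dt = 2πr · dr/dt = 2π(26)(5) = 260π cm²/s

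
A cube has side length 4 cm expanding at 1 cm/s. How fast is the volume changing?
48 cm³/s

V = s³
dV/dt = 3s² · ds/dt = 3·4²·1 = 48 cm³/s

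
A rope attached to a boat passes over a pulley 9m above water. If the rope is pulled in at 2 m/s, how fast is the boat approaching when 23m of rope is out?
23√7/28 ≈ 2.173 m/s

rope² = x² + 9²
x = √(23² - 9²) = 8√7
dx/dt = (rope/x) · d(rope)/dt = (23/(8√7)) · (-2) = -23√7/28 m/s
The boat approaches at 23√7/28 ≈ 2.173 m/s.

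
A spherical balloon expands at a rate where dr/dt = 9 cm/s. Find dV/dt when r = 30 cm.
32400π cm³/s

V = (4/3)πr³
dV/dt = dV/dr · dr/dt = 4πr² · 9
At r = 30: dV/dt = 32400π cm³/s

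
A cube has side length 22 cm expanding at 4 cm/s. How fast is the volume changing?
5808 cm³/s

V = s³
dV/dt = 3s² · ds/dt = 3·22²·4 = 5808 cm³/s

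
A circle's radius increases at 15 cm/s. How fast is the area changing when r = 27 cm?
810π cm²/s

A = πr²
dA/dt = 2πr · dr/dt = 2π(27)(15) = 810π cm²/s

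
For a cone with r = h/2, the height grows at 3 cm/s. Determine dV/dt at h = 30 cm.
675π cm³/s

V = (1/3)π(h/2)²h = πh³/12
dV/dt = πh²/4 · 3
At h = 30: dV/dt = 675π cm³/s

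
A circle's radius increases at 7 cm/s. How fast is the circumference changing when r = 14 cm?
14π cm/s

C = 2πr
dC/dt = 2π · dr/dt = 2π · 7 = 14π cm/s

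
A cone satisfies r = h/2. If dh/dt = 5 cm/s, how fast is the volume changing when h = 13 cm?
845π/4 cm³/s

V = (1/3)π(h/2)²h = πh³/12
dV/dt = πh²/4 · 5
At h = 13: dV/dt = 845π/4 cm³/s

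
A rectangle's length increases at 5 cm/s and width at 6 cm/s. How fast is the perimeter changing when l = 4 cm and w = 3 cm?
22 cm/s

P = 2(l + w)
dP/dt = 2(dl/dt + dw/dt) = 2(5 + 6) = 22 cm/s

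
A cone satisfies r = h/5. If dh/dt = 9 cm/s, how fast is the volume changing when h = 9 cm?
729π/25 cm³/s

V = (1/3)π(h/5)²h = πh³/75
dV/dt = πh²/25 · 9
At h = 9: dV/dt = 729π/25 cm³/s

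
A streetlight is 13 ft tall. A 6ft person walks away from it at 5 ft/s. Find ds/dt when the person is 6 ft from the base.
30/7 ft/s

By similar triangles: 13/(x+s) = 6/s
Solving: s = 6x/7
ds/dt = 6/7 · dx/dt = 6/7 · 5 = 30/7 ft/s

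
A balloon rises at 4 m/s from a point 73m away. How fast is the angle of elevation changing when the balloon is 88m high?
0.022336 rad/s

tan(θ) = y/73
sec²(θ) · dθ/dt = (1/73) · dy/dt
dθ/dt = cos²(θ)/73 · 4 = 73/(73² + 88²) · 4
dθ/dt = 0.022336 rad/s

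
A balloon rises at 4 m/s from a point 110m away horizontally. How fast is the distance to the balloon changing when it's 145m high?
116√53/265 ≈ 3.187 m/s

z² = 110² + y²
z = √(110² + 145²) = 25√53
dz/dt = y/z · dy/dt = 145/(25√53) · 4 = 116√53/265 ≈ 3.187 m/s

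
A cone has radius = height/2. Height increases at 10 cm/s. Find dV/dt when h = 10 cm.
250π cm³/s

V = (1/3)π(h/2)²h = πh³/12
dV/dt = πh²/4 · 10
At h = 10: dV/dt = 250π cm³/s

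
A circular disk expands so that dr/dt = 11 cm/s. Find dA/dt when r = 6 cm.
132π cm²/s

A = πr²
dA/dt = 2πr · dr/dt = 2π(6)(11) = 132π cm²/s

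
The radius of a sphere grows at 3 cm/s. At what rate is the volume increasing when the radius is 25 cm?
7500π cm³/s

V = (4/3)πr³
dV/dt = dV/dr · dr/dt = 4πr² · 3
At r = 25: dV/dt = 7500π cm³/s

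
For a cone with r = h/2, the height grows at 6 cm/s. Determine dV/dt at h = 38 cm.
2166π cm³/s

V = (1/3)π(h/2)²h = πh³/12
dV/dt = πh²/4 · 6
At h = 38: dV/dt = 2166π cm³/s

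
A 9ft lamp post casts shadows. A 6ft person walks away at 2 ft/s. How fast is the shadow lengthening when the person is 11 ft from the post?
4 ft/s

By similar triangles: 9/(x+s) = 6/s
Solving: s = 6x/3
ds/dt = 6/3 · dx/dt = 2 · 2 = 4 ft/s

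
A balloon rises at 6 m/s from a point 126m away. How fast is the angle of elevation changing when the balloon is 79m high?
0.034182 rad/s

tan(θ) = y/126
sec²(θ) · dθ/dt = (1/126) · dy/dt
dθ/dt = cos²(θ)/126 · 6 = 126/(126² + 79²) · 6
dθ/dt = 0.034182 rad/s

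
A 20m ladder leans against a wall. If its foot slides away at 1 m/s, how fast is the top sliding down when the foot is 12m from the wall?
3/4 = 0.75 m/s

x² + y² = 20²
2x·dx/dt + 2y·dy/dt = 0
dy/dt = -x/y · dx/dt = -12/16 · 1 = -3/4 m/s
The top is descending at 3/4 = 0.75 m/s.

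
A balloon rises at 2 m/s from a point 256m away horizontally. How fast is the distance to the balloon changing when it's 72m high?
18√1105/1105 ≈ 0.5415 m/s

z² = 256² + y²
z = √(256² + 72²) = 8√1105
dz/dt = y/z · dy/dt = 72/(8√1105) · 2 = 18√1105/1105 ≈ 0.5415 m/s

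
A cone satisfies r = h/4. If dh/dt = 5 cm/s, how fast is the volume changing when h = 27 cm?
3645π/16 cm³/s

V = (1/3)π(h/4)²h = πh³/48
dV/dt = πh²/16 · 5
At h = 27: dV/dt = 3645π/16 cm³/s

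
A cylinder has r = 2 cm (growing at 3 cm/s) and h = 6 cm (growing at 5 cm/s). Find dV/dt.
92π cm³/s

V = πr²h
dV/dt = 2πrh·dr/dt + πr²·dh/dt
= 2π(2)(6)(3) + π(2)²(5)
= 92π cm³/s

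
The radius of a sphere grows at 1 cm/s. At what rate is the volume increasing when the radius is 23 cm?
2116π cm³/s

V = (4/3)πr³
dV/dt = dV/dr · dr/dt = 4πr² · 1
At r = 23: dV/dt = 2116π cm³/s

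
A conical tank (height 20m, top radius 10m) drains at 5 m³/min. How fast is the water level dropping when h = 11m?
20/(121π) ≈ 0.05261 m/min

r/h = 10/20, so r = (1/2)h
V = (1/3)πr²h = (1/3)π((1/2)h)²h = (1/12)πh³
dV/dh = (1/4)πh²
dh/dt = (dV/dt)/(dV/dh) = -5/((1/4)π·11²) = -20/(121π) m/min
The level is dropping at 20/(121π) ≈ 0.05261 m/min.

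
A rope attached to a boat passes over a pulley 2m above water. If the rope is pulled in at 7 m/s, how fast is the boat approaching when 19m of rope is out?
19√357/51 ≈ 7.039 m/s

rope² = x² + 2²
x = √(19² - 2²) = √357
dx/dt = (rope/x) · d(rope)/dt = (19/√357) · (-7) = -19√357/51 m/s
The boat approaches at 19√357/51 ≈ 7.039 m/s.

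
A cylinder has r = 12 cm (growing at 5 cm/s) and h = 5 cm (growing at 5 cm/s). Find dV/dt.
1320π cm³/s

V = πr²h
dV/dt = 2πrh·dr/dt + πr²·dh/dt
= 2π(12)(5)(5) + π(12)²(5)
= 1320π cm³/s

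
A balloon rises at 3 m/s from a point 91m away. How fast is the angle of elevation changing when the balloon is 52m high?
0.024852 rad/s

tan(θ) = y/91
sec²(θ) · dθ/dt = (1/91) · dy/dt
dθ/dt = cos²(θ)/91 · 3 = 91/(91² + 52²) · 3
dθ/dt = 0.024852 rad/s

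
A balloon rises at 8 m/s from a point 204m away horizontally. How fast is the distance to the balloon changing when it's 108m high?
36√370/185 ≈ 3.743 m/s

z² = 204² + y²
z = √(204² + 108²) = 12√370
dz/dt = y/z · dy/dt = 108/(12√370) · 8 = 36√370/185 ≈ 3.743 m/s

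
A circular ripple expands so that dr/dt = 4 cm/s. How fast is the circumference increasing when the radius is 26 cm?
8π cm/s

C = 2πr
dC/dt = 2π · dr/dt = 2π · 4 = 8π cm/s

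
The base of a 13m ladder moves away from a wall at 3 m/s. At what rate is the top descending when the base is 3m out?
9√10/40 ≈ 0.7115 m/s

x² + y² = 13²
2x·dx/dt + 2y·dy/dt = 0
dy/dt = -x/y · dx/dt = -3/(4√10) · 3 = -9√10/40 m/s
The top is descending at 9√10/40 ≈ 0.7115 m/s.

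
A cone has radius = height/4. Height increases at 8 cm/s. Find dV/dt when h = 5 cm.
25π/2 cm³/s

V = (1/3)π(h/4)²h = πh³/48
dV/dt = πh²/16 · 8
At h = 5: dV/dt = 25π/2 cm³/s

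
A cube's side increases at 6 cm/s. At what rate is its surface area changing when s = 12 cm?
864 cm²/s

A = 6s²
dA/dt = 12s · ds/dt = 12·12·6 = 864 cm²/s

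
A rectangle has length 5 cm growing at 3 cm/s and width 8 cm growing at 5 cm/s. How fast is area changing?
49 cm²/s

A = lw
dA/dt = w·dl/dt + l·dw/dt = 8·3 + 5·5 = 49 cm²/s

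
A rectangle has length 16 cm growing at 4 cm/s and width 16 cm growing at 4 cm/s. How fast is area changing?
128 cm²/s

A = lw
dA/dt = w·dl/dt + l·dw/dt = 16·4 + 16·4 = 128 cm²/s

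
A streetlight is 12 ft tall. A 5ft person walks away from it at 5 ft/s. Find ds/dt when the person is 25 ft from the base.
25/7 ft/s

By similar triangles: 12/(x+s) = 5/s
Solving: s = 5x/7
ds/dt = 5/7 · dx/dt = 5/7 · 5 = 25/7 ft/s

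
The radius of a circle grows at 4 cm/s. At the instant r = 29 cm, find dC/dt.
8π cm/s

C = 2πr
dC/dt = 2π · dr/dt = 2π · 4 = 8π cm/s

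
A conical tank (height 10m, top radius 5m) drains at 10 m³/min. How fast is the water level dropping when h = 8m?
5/(8π) ≈ 0.1989 m/min

r/h = 5/10, so r = (1/2)h
V = (1/3)πr²h = (1/3)π((1/2)h)²h = (1/12)πh³
dV/dh = (1/4)πh²
dh/dt = (dV/dt)/(dV/dh) = -10/((1/4)π·8²) = -5/(8π) m/min
The level is dropping at 5/(8π) ≈ 0.1989 m/min.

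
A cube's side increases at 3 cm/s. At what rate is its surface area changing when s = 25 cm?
900 cm²/s

A = 6s²
dA/dt = 12s · ds/dt = 12·25·3 = 900 cm²/s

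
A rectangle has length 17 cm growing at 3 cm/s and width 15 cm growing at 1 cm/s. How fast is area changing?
62 cm²/s

A = lw
dA/dt = w·dl/dt + l·dw/dt = 15·3 + 17·1 = 62 cm²/s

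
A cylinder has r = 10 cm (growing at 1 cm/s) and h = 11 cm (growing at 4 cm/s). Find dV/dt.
620π cm³/s

V = πr²h
dV/dt = 2πrh·dr/dt + πr²·dh/dt
= 2π(10)(11)(1) + π(10)²(4)
= 620π cm³/s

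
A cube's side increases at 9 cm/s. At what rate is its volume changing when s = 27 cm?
19683 cm³/s

V = s³
dV/dt = 3s² · ds/dt = 3·27²·9 = 19683 cm³/s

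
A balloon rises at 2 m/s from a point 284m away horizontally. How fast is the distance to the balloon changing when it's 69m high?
138√85417/85417 ≈ 0.4722 m/s

z² = 284² + y²
z = √(284² + 69²) = √85417
dz/dt = y/z · dy/dt = 69/√85417 · 2 = 138√85417/85417 ≈ 0.4722 m/s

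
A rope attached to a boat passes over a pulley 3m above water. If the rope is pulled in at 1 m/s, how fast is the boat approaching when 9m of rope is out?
3√2/4 ≈ 1.061 m/s

rope² = x² + 3²
x = √(9² - 3²) = 6√2
dx/dt = (rope/x) · d(rope)/dt = (9/(6√2)) · (-1) = -3√2/4 m/s
The boat approaches at 3√2/4 ≈ 1.061 m/s.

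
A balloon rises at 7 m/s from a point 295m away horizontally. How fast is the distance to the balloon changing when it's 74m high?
518√92501/92501 ≈ 1.703 m/s

z² = 295² + y²
z = √(295² + 74²) = √92501
dz/dt = y/z · dy/dt = 74/√92501 · 7 = 518√92501/92501 ≈ 1.703 m/s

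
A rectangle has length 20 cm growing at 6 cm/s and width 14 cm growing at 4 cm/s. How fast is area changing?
164 cm²/s

A = lw
dA/dt = w·dl/dt + l·dw/dt = 14·6 + 20·4 = 164 cm²/s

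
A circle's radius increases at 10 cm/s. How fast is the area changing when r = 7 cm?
140π cm²/s

A = πr²
dA/dt = 2πr · dr/dt = 2π(7)(10) = 140π cm²/s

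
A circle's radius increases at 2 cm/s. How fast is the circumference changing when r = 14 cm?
4π cm/s

C = 2πr
dC/dt = 2π · dr/dt = 2π · 2 = 4π cm/s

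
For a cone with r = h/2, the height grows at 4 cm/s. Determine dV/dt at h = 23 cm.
529π cm³/s

V = (1/3)π(h/2)²h = πh³/12
dV/dt = πh²/4 · 4
At h = 23: dV/dt = 529π cm³/s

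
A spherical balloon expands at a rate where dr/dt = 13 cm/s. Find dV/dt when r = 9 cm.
4212π cm³/s

V = (4/3)πr³
dV/dt = dV/dr · dr/dt = 4πr² · 13
At r = 9: dV/dt = 4212π cm³/s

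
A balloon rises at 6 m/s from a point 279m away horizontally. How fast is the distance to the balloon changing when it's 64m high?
384√81937/81937 ≈ 1.342 m/s

z² = 279² + y²
z = √(279² + 64²) = √81937
dz/dt = y/z · dy/dt = 64/√81937 · 6 = 384√81937/81937 ≈ 1.342 m/s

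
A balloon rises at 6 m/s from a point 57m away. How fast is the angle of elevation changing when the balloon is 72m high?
0.040555 rad/s

tan(θ) = y/57
sec²(θ) · dθ/dt = (1/57) · dy/dt
dθ/dt = cos²(θ)/57 · 6 = 57/(57² + 72²) · 6
dθ/dt = 0.040555 rad/s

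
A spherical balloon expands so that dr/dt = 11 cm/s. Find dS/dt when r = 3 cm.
264π cm²/s

S = 4πr²
dS/dt = dS/dr · dr/dt = 8πr · 11
At r = 3: dS/dt = 264π cm²/s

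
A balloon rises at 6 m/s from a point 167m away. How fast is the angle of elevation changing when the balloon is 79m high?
0.029358 rad/s

tan(θ) = y/167
sec²(θ) · dθ/dt = (1/167) · dy/dt
dθ/dt = cos²(θ)/167 · 6 = 167/(167² + 79²) · 6
dθ/dt = 0.029358 rad/s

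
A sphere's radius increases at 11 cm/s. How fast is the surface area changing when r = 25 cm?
2200π cm²/s

S = 4πr²
dS/dt = dS/dr · dr/dt = 8πr · 11
At r = 25: dS/dt = 2200π cm²/s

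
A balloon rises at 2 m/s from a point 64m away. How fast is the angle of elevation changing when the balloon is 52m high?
0.018824 rad/s

tan(θ) = y/64
sec²(θ) · dθ/dt = (1/64) · dy/dt
dθ/dt = cos²(θ)/64 · 2 = 64/(64² + 52²) · 2
dθ/dt = 0.018824 rad/s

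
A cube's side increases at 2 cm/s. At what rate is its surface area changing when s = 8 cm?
192 cm²/s

A = 6s²
dA/dt = 12s · ds/dt = 12·8·2 = 192 cm²/s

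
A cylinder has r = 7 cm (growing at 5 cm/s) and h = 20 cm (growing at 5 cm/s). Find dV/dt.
1645π cm³/s

V = πr²h
dV/dt = 2πrh·dr/dt + πr²·dh/dt
= 2π(7)(20)(5) + π(7)²(5)
= 1645π cm³/s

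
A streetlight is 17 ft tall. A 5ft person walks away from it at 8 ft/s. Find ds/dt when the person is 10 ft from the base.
10/3 ft/s

By similar triangles: 17/(x+s) = 5/s
Solving: s = 5x/12
ds/dt = 5/12 · dx/dt = 5/12 · 8 = 10/3 ft/s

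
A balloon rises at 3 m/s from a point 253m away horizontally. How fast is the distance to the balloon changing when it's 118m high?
354√77933/77933 ≈ 1.268 m/s

z² = 253² + y²
z = √(253² + 118²) = √77933
dz/dt = y/z · dy/dt = 118/√77933 · 3 = 354√77933/77933 ≈ 1.268 m/s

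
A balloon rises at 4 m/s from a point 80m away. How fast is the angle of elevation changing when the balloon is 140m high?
0.012308 rad/s

tan(θ) = y/80
sec²(θ) · dθ/dt = (1/80) · dy/dt
dθ/dt = cos²(θ)/80 · 4 = 80/(80² + 140²) · 4
dθ/dt = 0.012308 rad/s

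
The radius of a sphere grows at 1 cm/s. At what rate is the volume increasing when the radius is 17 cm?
1156π cm³/s

V = (4/3)πr³
dV/dt = dV/dr · dr/dt = 4πr² · 1
At r = 17: dV/dt = 1156π cm³/s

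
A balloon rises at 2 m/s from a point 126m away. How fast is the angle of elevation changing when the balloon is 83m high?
0.01107 rad/s

tan(θ) = y/126
sec²(θ) · dθ/dt = (1/126) · dy/dt
dθ/dt = cos²(θ)/126 · 2 = 126/(126² + 83²) · 2
dθ/dt = 0.01107 rad/s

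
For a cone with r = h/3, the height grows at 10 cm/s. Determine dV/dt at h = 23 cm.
5290π/9 cm³/s

V = (1/3)π(h/3)²h = πh³/27
dV/dt = πh²/9 · 10
At h = 23: dV/dt = 5290π/9 cm³/s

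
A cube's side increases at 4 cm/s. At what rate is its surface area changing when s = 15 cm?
720 cm²/s

A = 6s²
dA/dt = 12s · ds/dt = 12·15·4 = 720 cm²/s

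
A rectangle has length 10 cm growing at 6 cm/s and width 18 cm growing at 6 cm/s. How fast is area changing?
168 cm²/s

A = lw
dA/dt = w·dl/dt + l·dw/dt = 18·6 + 10·6 = 168 cm²/s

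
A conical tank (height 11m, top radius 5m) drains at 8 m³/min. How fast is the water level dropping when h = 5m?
968/(625π) ≈ 0.493 m/min

r/h = 5/11, so r = (5/11)h
V = (1/3)πr²h = (1/3)π((5/11)h)²h = (25/363)πh³
dV/dh = (25/121)πh²
dh/dt = (dV/dt)/(dV/dh) = -8/((25/121)π·5²) = -968/(625π) m/min
The level is dropping at 968/(625π) ≈ 0.493 m/min.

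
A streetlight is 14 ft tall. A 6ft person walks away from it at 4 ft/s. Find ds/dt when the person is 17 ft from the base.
3 ft/s

By similar triangles: 14/(x+s) = 6/s
Solving: s = 6x/8
ds/dt = 6/8 · dx/dt = 3/4 · 4 = 3 ft/s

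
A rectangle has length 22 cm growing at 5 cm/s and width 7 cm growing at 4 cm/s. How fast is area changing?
123 cm²/s

A = lw
dA/dt = w·dl/dt + l·dw/dt = 7·5 + 22·4 = 123 cm²/s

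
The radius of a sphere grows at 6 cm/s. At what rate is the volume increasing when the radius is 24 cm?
13824π cm³/s

V = (4/3)πr³
dV/dt = dV/dr · dr/dt = 4πr² · 6
At r = 24: dV/dt = 13824π cm³/s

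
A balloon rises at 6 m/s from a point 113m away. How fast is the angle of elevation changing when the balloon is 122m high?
0.024518 rad/s

tan(θ) = y/113
sec²(θ) · dθ/dt = (1/113) · dy/dt
dθ/dt = cos²(θ)/113 · 6 = 113/(113² + 122²) · 6
dθ/dt = 0.024518 rad/s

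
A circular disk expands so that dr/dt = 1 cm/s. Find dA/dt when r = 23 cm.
46π cm²/s

A = πr²
dA/dt = 2πr · dr/dt = 2π(23)(1) = 46π cm²/s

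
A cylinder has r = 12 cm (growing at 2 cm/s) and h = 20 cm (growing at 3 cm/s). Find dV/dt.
1392π cm³/s

V = πr²h
dV/dt = 2πrh·dr/dt + πr²·dh/dt
= 2π(12)(20)(2) + π(12)²(3)
= 1392π cm³/s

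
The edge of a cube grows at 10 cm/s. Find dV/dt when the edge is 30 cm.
27000 cm³/s

V = s³
dV/dt = 3s² · ds/dt = 3·30²·10 = 27000 cm³/s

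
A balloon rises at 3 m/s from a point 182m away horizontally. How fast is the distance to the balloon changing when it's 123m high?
369√48253/48253 ≈ 1.68 m/s

z² = 182² + y²
z = √(182² + 123²) = √48253
dz/dt = y/z · dy/dt = 123/√48253 · 3 = 369√48253/48253 ≈ 1.68 m/s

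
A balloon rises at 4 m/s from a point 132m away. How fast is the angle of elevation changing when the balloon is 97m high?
0.019677 rad/s

tan(θ) = y/132
sec²(θ) · dθ/dt = (1/132) · dy/dt
dθ/dt = cos²(θ)/132 · 4 = 132/(132² + 97²) · 4
dθ/dt = 0.019677 rad/s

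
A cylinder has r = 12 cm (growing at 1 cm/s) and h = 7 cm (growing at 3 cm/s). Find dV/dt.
600π cm³/s

V = πr²h
dV/dt = 2πrh·dr/dt + πr²·dh/dt
= 2π(12)(7)(1) + π(12)²(3)
= 600π cm³/s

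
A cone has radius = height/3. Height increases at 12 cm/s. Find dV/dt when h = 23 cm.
2116π/3 cm³/s

V = (1/3)π(h/3)²h = πh³/27
dV/dt = πh²/9 · 12
At h = 23: dV/dt = 2116π/3 cm³/s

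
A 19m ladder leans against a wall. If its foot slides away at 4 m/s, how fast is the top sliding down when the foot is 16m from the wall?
64√105/105 ≈ 6.246 m/s

x² + y² = 19²
2x·dx/dt + 2y·dy/dt = 0
dy/dt = -x/y · dx/dt = -16/√105 · 4 = -64√105/105 m/s
The top is descending at 64√105/105 ≈ 6.246 m/s.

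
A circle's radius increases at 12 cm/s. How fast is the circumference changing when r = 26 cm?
24π cm/s

C = 2πr
dC/dt = 2π · dr/dt = 2π · 12 = 24π cm/s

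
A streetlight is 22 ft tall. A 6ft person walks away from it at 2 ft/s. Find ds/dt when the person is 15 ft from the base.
3/4 ft/s

By similar triangles: 22/(x+s) = 6/s
Solving: s = 6x/16
ds/dt = 6/16 · dx/dt = 3/8 · 2 = 3/4 ft/s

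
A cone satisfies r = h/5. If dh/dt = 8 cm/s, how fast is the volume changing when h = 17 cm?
2312π/25 cm³/s

V = (1/3)π(h/5)²h = πh³/75
dV/dt = πh²/25 · 8
At h = 17: dV/dt = 2312π/25 cm³/s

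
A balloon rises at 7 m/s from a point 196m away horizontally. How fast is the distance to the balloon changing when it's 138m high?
483√85/1105 ≈ 4.03 m/s

z² = 196² + y²
z = √(196² + 138²) = 26√85
dz/dt = y/z · dy/dt = 138/(26√85) · 7 = 483√85/1105 ≈ 4.03 m/s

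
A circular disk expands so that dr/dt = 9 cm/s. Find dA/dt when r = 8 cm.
144π cm²/s

A = πr²
dA/dt = 2πr · dr/dt = 2π(8)(9) = 144π cm²/s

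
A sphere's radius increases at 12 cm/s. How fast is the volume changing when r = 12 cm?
6912π cm³/s

V = (4/3)πr³
dV/dt = dV/dr · dr/dt = 4πr² · 12
At r = 12: dV/dt = 6912π cm³/s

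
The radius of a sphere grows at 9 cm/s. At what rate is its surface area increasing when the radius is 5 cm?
360π cm²/s

S = 4πr²
dS/dt = dS/dr · dr/dt = 8πr · 9
At r = 5: dS/dt = 360π cm²/s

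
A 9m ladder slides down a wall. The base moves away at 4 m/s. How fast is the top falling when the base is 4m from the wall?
16√65/65 ≈ 1.985 m/s

x² + y² = 9²
2x·dx/dt + 2y·dy/dt = 0
dy/dt = -x/y · dx/dt = -4/√65 · 4 = -16√65/65 m/s
The top is descending at 16√65/65 ≈ 1.985 m/s.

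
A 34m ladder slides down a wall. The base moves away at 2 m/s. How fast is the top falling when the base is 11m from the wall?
22√115/345 ≈ 0.6838 m/s

x² + y² = 34²
2x·dx/dt + 2y·dy/dt = 0
dy/dt = -x/y · dx/dt = -11/(3√115) · 2 = -22√115/345 m/s
The top is descending at 22√115/345 ≈ 0.6838 m/s.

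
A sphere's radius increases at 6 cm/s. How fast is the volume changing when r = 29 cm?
20184π cm³/s

V = (4/3)πr³
dV/dt = dV/dr · dr/dt = 4πr² · 6
At r = 29: dV/dt = 20184π cm³/s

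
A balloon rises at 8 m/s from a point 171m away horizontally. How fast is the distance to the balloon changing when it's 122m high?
976√1765/8825 ≈ 4.646 m/s

z² = 171² + y²
z = √(171² + 122²) = 5√1765
dz/dt = y/z · dy/dt = 122/(5√1765) · 8 = 976√1765/8825 ≈ 4.646 m/s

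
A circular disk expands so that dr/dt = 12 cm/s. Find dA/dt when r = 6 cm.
144π cm²/s

A = πr²
dA/dt = 2πr · dr/dt = 2π(6)(12) = 144π cm²/s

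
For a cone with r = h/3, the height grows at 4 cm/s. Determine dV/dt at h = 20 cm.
1600π/9 cm³/s

V = (1/3)π(h/3)²h = πh³/27
dV/dt = πh²/9 · 4
At h = 20: dV/dt = 1600π/9 cm³/s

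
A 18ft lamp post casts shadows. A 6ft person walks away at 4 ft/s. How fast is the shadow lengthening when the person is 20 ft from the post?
2 ft/s

By similar triangles: 18/(x+s) = 6/s
Solving: s = 6x/12
ds/dt = 6/12 · dx/dt = 1/2 · 4 = 2 ft/s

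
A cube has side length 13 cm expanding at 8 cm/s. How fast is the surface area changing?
1248 cm²/s

A = 6s²
dA/dt = 12s · ds/dt = 12·13·8 = 1248 cm²/s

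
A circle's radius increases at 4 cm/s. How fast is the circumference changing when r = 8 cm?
8π cm/s

C = 2πr
dC/dt = 2π · dr/dt = 2π · 4 = 8π cm/s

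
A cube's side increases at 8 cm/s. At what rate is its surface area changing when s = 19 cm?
1824 cm²/s

A = 6s²
dA/dt = 12s · ds/dt = 12·19·8 = 1824 cm²/s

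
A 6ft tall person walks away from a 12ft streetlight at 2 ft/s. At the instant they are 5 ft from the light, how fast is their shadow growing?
2 ft/s

By similar triangles: 12/(x+s) = 6/s
Solving: s = 6x/6
ds/dt = 6/6 · dx/dt = 1 · 2 = 2 ft/s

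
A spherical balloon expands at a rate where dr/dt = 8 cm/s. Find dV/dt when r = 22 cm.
15488π cm³/s

V = (4/3)πr³
dV/dt = dV/dr · dr/dt = 4πr² · 8
At r = 22: dV/dt = 15488π cm³/s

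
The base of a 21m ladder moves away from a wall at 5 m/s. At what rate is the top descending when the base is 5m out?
25√26/104 ≈ 1.226 m/s

x² + y² = 21²
2x·dx/dt + 2y·dy/dt = 0
dy/dt = -x/y · dx/dt = -5/(4√26) · 5 = -25√26/104 m/s
The top is descending at 25√26/104 ≈ 1.226 m/s.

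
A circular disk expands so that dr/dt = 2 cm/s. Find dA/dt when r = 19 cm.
76π cm²/s

A = πr²
dA/dt = 2πr · dr/dt = 2π(19)(2) = 76π cm²/s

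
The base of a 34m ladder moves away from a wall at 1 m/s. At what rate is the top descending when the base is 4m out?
2√285/285 ≈ 0.1185 m/s

x² + y² = 34²
2x·dx/dt + 2y·dy/dt = 0
dy/dt = -x/y · dx/dt = -4/(2√285) · 1 = -2√285/285 m/s
The top is descending at 2√285/285 ≈ 0.1185 m/s.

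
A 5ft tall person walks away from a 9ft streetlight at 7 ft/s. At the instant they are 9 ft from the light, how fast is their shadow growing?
35/4 ft/s

By similar triangles: 9/(x+s) = 5/s
Solving: s = 5x/4
ds/dt = 5/4 · dx/dt = 5/4 · 7 = 35/4 ft/s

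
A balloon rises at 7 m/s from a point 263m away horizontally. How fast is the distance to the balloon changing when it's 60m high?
420√72769/72769 ≈ 1.557 m/s

z² = 263² + y²
z = √(263² + 60²) = √72769
dz/dt = y/z · dy/dt = 60/√72769 · 7 = 420√72769/72769 ≈ 1.557 m/s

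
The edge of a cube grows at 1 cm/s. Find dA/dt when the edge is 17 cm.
204 cm²/s

A = 6s²
dA/dt = 12s · ds/dt = 12·17·1 = 204 cm²/s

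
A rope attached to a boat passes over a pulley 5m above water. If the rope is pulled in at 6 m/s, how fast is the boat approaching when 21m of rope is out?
63√26/52 ≈ 6.178 m/s

rope² = x² + 5²
x = √(21² - 5²) = 4√26
dx/dt = (rope/x) · d(rope)/dt = (21/(4√26)) · (-6) = -63√26/52 m/s
The boat approaches at 63√26/52 ≈ 6.178 m/s.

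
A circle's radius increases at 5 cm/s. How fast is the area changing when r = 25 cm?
250π cm²/s

A = πr²
dA/dt = 2πr · dr/dt = 2π(25)(5) = 250π cm²/s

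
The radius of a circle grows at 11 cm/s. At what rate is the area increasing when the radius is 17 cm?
374π cm²/s

A = πr²
dA/dt = 2πr · dr/dt = 2π(17)(11) = 374π cm²/s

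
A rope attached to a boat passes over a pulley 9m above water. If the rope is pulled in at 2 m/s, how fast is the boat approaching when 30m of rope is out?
20√91/91 ≈ 2.097 m/s

rope² = x² + 9²
x = √(30² - 9²) = 3√91
dx/dt = (rope/x) · d(rope)/dt = (30/(3√91)) · (-2) = -20√91/91 m/s
The boat approaches at 20√91/91 ≈ 2.097 m/s.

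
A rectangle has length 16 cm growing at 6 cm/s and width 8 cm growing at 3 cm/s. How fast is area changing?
96 cm²/s

A = lw
dA/dt = w·dl/dt + l·dw/dt = 8·6 + 16·3 = 96 cm²/s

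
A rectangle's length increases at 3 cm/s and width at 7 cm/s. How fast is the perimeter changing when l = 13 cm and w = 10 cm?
20 cm/s

P = 2(l + w)
dP/dt = 2(dl/dt + dw/dt) = 2(3 + 7) = 20 cm/s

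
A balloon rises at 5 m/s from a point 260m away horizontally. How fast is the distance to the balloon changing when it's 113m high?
565√80369/80369 ≈ 1.993 m/s

z² = 260² + y²
z = √(260² + 113²) = √80369
dz/dt = y/z · dy/dt = 113/√80369 · 5 = 565√80369/80369 ≈ 1.993 m/s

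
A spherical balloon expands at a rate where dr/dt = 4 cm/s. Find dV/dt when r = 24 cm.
9216π cm³/s

V = (4/3)πr³
dV/dt = dV/dr · dr/dt = 4πr² · 4
At r = 24: dV/dt = 9216π cm³/s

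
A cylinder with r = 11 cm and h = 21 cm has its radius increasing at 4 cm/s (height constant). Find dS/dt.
344π cm²/s

S = 2πrh + 2πr² (lateral + bases)
dS/dt = (2πh + 4πr)·dr/dt = (2π·21 + 4π·11)·4
= 344π cm²/s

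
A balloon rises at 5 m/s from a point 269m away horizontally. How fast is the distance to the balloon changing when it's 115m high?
575√85586/85586 ≈ 1.965 m/s

z² = 269² + y²
z = √(269² + 115²) = √85586
dz/dt = y/z · dy/dt = 115/√85586 · 5 = 575√85586/85586 ≈ 1.965 m/s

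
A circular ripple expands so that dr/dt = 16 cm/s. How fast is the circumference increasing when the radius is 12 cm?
32π cm/s

C = 2πr
dC/dt = 2π · dr/dt = 2π · 16 = 32π cm/s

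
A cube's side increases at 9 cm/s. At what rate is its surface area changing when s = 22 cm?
2376 cm²/s

A = 6s²
dA/dt = 12s · ds/dt = 12·22·9 = 2376 cm²/s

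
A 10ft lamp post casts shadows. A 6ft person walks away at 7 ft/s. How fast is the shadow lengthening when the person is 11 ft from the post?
21/2 ft/s

By similar triangles: 10/(x+s) = 6/s
Solving: s = 6x/4
ds/dt = 6/4 · dx/dt = 3/2 · 7 = 21/2 ft/s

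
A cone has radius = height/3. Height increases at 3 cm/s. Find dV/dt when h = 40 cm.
1600π/3 cm³/s

V = (1/3)π(h/3)²h = πh³/27
dV/dt = πh²/9 · 3
At h = 40: dV/dt = 1600π/3 cm³/s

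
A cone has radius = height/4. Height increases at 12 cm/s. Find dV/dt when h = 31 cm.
2883π/4 cm³/s

V = (1/3)π(h/4)²h = πh³/48
dV/dt = πh²/16 · 12
At h = 31: dV/dt = 2883π/4 cm³/s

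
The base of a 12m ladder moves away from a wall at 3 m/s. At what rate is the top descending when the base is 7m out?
21√95/95 ≈ 2.155 m/s

x² + y² = 12²
2x·dx/dt + 2y·dy/dt = 0
dy/dt = -x/y · dx/dt = -7/√95 · 3 = -21√95/95 m/s
The top is descending at 21√95/95 ≈ 2.155 m/s.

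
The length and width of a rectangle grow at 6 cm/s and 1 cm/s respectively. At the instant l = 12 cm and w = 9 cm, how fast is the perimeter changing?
14 cm/s

P = 2(l + w)
dP/dt = 2(dl/dt + dw/dt) = 2(6 + 1) = 14 cm/s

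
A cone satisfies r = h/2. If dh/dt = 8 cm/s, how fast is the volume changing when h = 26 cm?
1352π cm³/s

V = (1/3)π(h/2)²h = πh³/12
dV/dt = πh²/4 · 8
At h = 26: dV/dt = 1352π cm³/s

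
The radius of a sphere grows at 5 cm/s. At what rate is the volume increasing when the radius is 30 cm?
18000π cm³/s

V = (4/3)πr³
dV/dt = dV/dr · dr/dt = 4πr² · 5
At r = 30: dV/dt = 18000π cm³/s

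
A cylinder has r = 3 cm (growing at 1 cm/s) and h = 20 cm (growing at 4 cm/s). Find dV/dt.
156π cm³/s

V = πr²h
dV/dt = 2πrh·dr/dt + πr²·dh/dt
= 2π(3)(20)(1) + π(3)²(4)
= 156π cm³/s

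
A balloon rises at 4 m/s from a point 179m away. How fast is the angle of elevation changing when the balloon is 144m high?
0.013567 rad/s

tan(θ) = y/179
sec²(θ) · dθ/dt = (1/179) · dy/dt
dθ/dt = cos²(θ)/179 · 4 = 179/(179² + 144²) · 4
dθ/dt = 0.013567 rad/s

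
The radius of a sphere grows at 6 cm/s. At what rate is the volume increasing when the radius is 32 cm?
24576π cm³/s

V = (4/3)πr³
dV/dt = dV/dr · dr/dt = 4πr² · 6
At r = 32: dV/dt = 24576π cm³/s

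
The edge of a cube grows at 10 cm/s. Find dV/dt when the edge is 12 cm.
4320 cm³/s

V = s³
dV/dt = 3s² · ds/dt = 3·12²·10 = 4320 cm³/s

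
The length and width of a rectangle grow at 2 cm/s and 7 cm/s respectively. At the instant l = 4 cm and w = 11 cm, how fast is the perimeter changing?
18 cm/s

P = 2(l + w)
dP/dt = 2(dl/dt + dw/dt) = 2(2 + 7) = 18 cm/s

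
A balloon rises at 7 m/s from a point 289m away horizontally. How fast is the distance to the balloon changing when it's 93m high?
651√92170/92170 ≈ 2.144 m/s

z² = 289² + y²
z = √(289² + 93²) = √92170
dz/dt = y/z · dy/dt = 93/√92170 · 7 = 651√92170/92170 ≈ 2.144 m/s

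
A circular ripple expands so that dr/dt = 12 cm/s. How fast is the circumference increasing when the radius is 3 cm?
24π cm/s

C = 2πr
dC/dt = 2π · dr/dt = 2π · 12 = 24π cm/s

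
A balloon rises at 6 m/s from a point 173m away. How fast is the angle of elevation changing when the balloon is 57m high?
0.031286 rad/s

tan(θ) = y/173
sec²(θ) · dθ/dt = (1/173) · dy/dt
dθ/dt = cos²(θ)/173 · 6 = 173/(173² + 57²) · 6
dθ/dt = 0.031286 rad/s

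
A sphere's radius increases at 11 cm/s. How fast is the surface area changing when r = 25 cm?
2200π cm²/s

S = 4πr²
dS/dt = dS/dr · dr/dt = 8πr · 11
At r = 25: dS/dt = 2200π cm²/s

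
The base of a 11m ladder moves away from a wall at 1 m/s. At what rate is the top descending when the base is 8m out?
8√57/57 ≈ 1.06 m/s

x² + y² = 11²
2x·dx/dt + 2y·dy/dt = 0
dy/dt = -x/y · dx/dt = -8/√57 · 1 = -8√57/57 m/s
The top is descending at 8√57/57 ≈ 1.06 m/s.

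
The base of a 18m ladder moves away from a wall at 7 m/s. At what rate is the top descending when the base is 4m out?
2√77/11 ≈ 1.595 m/s

x² + y² = 18²
2x·dx/dt + 2y·dy/dt = 0
dy/dt = -x/y · dx/dt = -4/(2√77) · 7 = -2√77/11 m/s
The top is descending at 2√77/11 ≈ 1.595 m/s.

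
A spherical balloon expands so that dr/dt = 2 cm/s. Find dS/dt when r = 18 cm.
288π cm²/s

S = 4πr²
dS/dt = dS/dr · dr/dt = 8πr · 2
At r = 18: dS/dt = 288π cm²/s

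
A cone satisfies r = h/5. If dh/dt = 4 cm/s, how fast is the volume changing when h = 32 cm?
4096π/25 cm³/s

V = (1/3)π(h/5)²h = πh³/75
dV/dt = πh²/25 · 4
At h = 32: dV/dt = 4096π/25 cm³/s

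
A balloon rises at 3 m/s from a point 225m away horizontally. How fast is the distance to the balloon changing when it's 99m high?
33√746/746 ≈ 1.208 m/s

z² = 225² + y²
z = √(225² + 99²) = 9√746
dz/dt = y/z · dy/dt = 99/(9√746) · 3 = 33√746/746 ≈ 1.208 m/s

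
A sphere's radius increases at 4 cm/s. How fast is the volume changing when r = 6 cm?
576π cm³/s

V = (4/3)πr³
dV/dt = dV/dr · dr/dt = 4πr² · 4
At r = 6: dV/dt = 576π cm³/s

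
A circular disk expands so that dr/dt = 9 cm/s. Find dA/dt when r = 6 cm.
108π cm²/s

A = πr²
dA/dt = 2πr · dr/dt = 2π(6)(9) = 108π cm²/s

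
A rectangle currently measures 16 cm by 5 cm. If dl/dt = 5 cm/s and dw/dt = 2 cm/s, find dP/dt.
14 cm/s

P = 2(l + w)
dP/dt = 2(dl/dt + dw/dt) = 2(5 + 2) = 14 cm/s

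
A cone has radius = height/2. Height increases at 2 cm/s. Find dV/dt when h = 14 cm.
98π cm³/s

V = (1/3)π(h/2)²h = πh³/12
dV/dt = πh²/4 · 2
At h = 14: dV/dt = 98π cm³/s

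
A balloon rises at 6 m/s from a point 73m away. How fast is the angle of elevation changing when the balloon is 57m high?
0.051061 rad/s

tan(θ) = y/73
sec²(θ) · dθ/dt = (1/73) · dy/dt
dθ/dt = cos²(θ)/73 · 6 = 73/(73² + 57²) · 6
dθ/dt = 0.051061 rad/s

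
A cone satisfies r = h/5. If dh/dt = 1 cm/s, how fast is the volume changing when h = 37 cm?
1369π/25 cm³/s

V = (1/3)π(h/5)²h = πh³/75
dV/dt = πh²/25 · 1
At h = 37: dV/dt = 1369π/25 cm³/s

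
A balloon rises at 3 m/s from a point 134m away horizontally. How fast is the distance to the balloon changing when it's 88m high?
132√257/1285 ≈ 1.647 m/s

z² = 134² + y²
z = √(134² + 88²) = 10√257
dz/dt = y/z · dy/dt = 88/(10√257) · 3 = 132√257/1285 ≈ 1.647 m/s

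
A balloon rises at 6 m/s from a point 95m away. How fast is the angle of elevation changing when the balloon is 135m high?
0.020917 rad/s

tan(θ) = y/95
sec²(θ) · dθ/dt = (1/95) · dy/dt
dθ/dt = cos²(θ)/95 · 6 = 95/(95² + 135²) · 6
dθ/dt = 0.020917 rad/s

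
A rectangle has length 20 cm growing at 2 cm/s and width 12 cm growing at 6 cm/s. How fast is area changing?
144 cm²/s

A = lw
dA/dt = w·dl/dt + l·dw/dt = 12·2 + 20·6 = 144 cm²/s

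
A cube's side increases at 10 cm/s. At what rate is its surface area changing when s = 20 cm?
2400 cm²/s

A = 6s²
dA/dt = 12s · ds/dt = 12·20·10 = 2400 cm²/s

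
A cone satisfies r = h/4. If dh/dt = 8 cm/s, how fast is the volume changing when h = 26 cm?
338π cm³/s

V = (1/3)π(h/4)²h = πh³/48
dV/dt = πh²/16 · 8
At h = 26: dV/dt = 338π cm³/s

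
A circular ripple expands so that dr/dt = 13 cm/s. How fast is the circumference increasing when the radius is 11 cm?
26π cm/s

C = 2πr
dC/dt = 2π · dr/dt = 2π · 13 = 26π cm/s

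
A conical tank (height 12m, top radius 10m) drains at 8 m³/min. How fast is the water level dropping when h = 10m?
72/(625π) ≈ 0.03667 m/min

r/h = 10/12, so r = (5/6)h
V = (1/3)πr²h = (1/3)π((5/6)h)²h = (25/108)πh³
dV/dh = (25/36)πh²
dh/dt = (dV/dt)/(dV/dh) = -8/((25/36)π·10²) = -72/(625π) m/min
The level is dropping at 72/(625π) ≈ 0.03667 m/min.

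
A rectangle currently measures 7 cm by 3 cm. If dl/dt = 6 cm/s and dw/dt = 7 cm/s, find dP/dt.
26 cm/s

P = 2(l + w)
dP/dt = 2(dl/dt + dw/dt) = 2(6 + 7) = 26 cm/s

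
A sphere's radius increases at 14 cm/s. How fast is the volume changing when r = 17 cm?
16184π cm³/s

V = (4/3)πr³
dV/dt = dV/dr · dr/dt = 4πr² · 14
At r = 17: dV/dt = 16184π cm³/s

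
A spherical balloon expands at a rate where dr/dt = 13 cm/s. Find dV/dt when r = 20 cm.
20800π cm³/s

V = (4/3)πr³
dV/dt = dV/dr · dr/dt = 4πr² · 13
At r = 20: dV/dt = 20800π cm³/s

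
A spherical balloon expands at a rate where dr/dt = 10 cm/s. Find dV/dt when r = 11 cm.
4840π cm³/s

V = (4/3)πr³
dV/dt = dV/dr · dr/dt = 4πr² · 10
At r = 11: dV/dt = 4840π cm³/s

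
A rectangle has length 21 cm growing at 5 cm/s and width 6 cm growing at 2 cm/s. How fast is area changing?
72 cm²/s

A = lw
dA/dt = w·dl/dt + l·dw/dt = 6·5 + 21·2 = 72 cm²/s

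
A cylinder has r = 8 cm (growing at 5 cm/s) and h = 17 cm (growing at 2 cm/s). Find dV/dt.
1488π cm³/s

V = πr²h
dV/dt = 2πrh·dr/dt + πr²·dh/dt
= 2π(8)(17)(5) + π(8)²(2)
= 1488π cm³/s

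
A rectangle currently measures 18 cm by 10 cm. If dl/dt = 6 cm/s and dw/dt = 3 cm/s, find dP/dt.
18 cm/s

P = 2(l + w)
dP/dt = 2(dl/dt + dw/dt) = 2(6 + 3) = 18 cm/s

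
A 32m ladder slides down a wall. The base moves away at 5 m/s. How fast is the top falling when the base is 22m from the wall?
11√15/9 ≈ 4.734 m/s

x² + y² = 32²
2x·dx/dt + 2y·dy/dt = 0
dy/dt = -x/y · dx/dt = -22/(6√15) · 5 = -11√15/9 m/s
The top is descending at 11√15/9 ≈ 4.734 m/s.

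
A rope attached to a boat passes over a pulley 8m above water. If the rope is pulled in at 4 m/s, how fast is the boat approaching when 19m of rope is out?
76√33/99 ≈ 4.41 m/s

rope² = x² + 8²
x = √(19² - 8²) = 3√33
dx/dt = (rope/x) · d(rope)/dt = (19/(3√33)) · (-4) = -76√33/99 m/s
The boat approaches at 76√33/99 ≈ 4.41 m/s.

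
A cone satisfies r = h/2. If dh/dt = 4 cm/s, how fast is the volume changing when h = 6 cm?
36π cm³/s

V = (1/3)π(h/2)²h = πh³/12
dV/dt = πh²/4 · 4
At h = 6: dV/dt = 36π cm³/s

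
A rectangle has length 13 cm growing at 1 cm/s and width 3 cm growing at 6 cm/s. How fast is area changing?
81 cm²/s

A = lw
dA/dt = w·dl/dt + l·dw/dt = 3·1 + 13·6 = 81 cm²/s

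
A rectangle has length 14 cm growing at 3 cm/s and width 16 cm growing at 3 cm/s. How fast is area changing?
90 cm²/s

A = lw
dA/dt = w·dl/dt + l·dw/dt = 16·3 + 14·3 = 90 cm²/s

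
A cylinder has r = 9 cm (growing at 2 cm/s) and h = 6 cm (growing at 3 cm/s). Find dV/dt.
459π cm³/s

V = πr²h
dV/dt = 2πrh·dr/dt + πr²·dh/dt
= 2π(9)(6)(2) + π(9)²(3)
= 459π cm³/s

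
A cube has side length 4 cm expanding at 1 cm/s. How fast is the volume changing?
48 cm³/s

V = s³
dV/dt = 3s² · ds/dt = 3·4²·1 = 48 cm³/s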